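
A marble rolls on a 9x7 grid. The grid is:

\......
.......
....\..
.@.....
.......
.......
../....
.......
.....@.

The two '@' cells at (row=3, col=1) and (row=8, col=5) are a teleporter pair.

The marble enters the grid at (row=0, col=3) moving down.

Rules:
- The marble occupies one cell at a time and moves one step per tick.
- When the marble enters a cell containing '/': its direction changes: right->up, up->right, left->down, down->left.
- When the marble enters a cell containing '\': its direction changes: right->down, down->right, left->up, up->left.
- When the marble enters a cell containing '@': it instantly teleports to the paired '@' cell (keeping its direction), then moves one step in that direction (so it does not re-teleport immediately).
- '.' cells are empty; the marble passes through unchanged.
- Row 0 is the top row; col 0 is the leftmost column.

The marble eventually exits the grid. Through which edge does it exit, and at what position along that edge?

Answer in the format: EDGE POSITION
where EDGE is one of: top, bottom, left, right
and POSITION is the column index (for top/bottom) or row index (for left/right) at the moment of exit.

Answer: bottom 3

Derivation:
Step 1: enter (0,3), '.' pass, move down to (1,3)
Step 2: enter (1,3), '.' pass, move down to (2,3)
Step 3: enter (2,3), '.' pass, move down to (3,3)
Step 4: enter (3,3), '.' pass, move down to (4,3)
Step 5: enter (4,3), '.' pass, move down to (5,3)
Step 6: enter (5,3), '.' pass, move down to (6,3)
Step 7: enter (6,3), '.' pass, move down to (7,3)
Step 8: enter (7,3), '.' pass, move down to (8,3)
Step 9: enter (8,3), '.' pass, move down to (9,3)
Step 10: at (9,3) — EXIT via bottom edge, pos 3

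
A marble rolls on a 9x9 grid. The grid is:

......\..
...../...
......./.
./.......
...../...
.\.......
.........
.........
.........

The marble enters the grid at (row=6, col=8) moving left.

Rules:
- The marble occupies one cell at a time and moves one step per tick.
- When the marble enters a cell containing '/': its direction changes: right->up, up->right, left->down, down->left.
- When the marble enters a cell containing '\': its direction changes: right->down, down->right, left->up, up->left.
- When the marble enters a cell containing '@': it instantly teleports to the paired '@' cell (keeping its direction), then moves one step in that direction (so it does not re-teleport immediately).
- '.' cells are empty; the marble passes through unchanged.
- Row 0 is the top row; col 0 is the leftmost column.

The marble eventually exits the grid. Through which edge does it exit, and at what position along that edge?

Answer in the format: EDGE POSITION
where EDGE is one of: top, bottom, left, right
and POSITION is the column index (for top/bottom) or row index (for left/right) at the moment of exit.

Step 1: enter (6,8), '.' pass, move left to (6,7)
Step 2: enter (6,7), '.' pass, move left to (6,6)
Step 3: enter (6,6), '.' pass, move left to (6,5)
Step 4: enter (6,5), '.' pass, move left to (6,4)
Step 5: enter (6,4), '.' pass, move left to (6,3)
Step 6: enter (6,3), '.' pass, move left to (6,2)
Step 7: enter (6,2), '.' pass, move left to (6,1)
Step 8: enter (6,1), '.' pass, move left to (6,0)
Step 9: enter (6,0), '.' pass, move left to (6,-1)
Step 10: at (6,-1) — EXIT via left edge, pos 6

Answer: left 6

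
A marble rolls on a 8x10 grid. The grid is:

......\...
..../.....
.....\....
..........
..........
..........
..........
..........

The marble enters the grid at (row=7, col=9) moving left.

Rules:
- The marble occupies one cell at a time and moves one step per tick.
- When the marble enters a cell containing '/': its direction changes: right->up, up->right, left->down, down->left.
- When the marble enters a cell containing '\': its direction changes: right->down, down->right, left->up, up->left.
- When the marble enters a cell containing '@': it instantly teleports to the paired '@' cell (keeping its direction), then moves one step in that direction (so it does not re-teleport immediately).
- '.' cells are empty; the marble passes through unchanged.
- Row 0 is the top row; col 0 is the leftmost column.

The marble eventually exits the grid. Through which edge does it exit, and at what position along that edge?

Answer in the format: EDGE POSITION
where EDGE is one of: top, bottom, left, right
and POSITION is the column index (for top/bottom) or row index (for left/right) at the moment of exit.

Answer: left 7

Derivation:
Step 1: enter (7,9), '.' pass, move left to (7,8)
Step 2: enter (7,8), '.' pass, move left to (7,7)
Step 3: enter (7,7), '.' pass, move left to (7,6)
Step 4: enter (7,6), '.' pass, move left to (7,5)
Step 5: enter (7,5), '.' pass, move left to (7,4)
Step 6: enter (7,4), '.' pass, move left to (7,3)
Step 7: enter (7,3), '.' pass, move left to (7,2)
Step 8: enter (7,2), '.' pass, move left to (7,1)
Step 9: enter (7,1), '.' pass, move left to (7,0)
Step 10: enter (7,0), '.' pass, move left to (7,-1)
Step 11: at (7,-1) — EXIT via left edge, pos 7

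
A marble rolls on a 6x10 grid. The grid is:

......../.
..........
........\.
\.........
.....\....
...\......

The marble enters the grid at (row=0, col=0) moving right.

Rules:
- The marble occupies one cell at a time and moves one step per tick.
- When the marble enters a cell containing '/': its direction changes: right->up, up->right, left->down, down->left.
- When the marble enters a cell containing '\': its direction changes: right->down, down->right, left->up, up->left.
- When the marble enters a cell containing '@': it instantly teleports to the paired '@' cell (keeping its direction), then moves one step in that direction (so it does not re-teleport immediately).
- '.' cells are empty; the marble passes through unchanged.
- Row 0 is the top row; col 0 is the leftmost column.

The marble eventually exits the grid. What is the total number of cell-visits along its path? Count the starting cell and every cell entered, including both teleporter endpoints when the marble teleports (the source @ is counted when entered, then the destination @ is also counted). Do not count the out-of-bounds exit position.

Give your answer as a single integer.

Answer: 9

Derivation:
Step 1: enter (0,0), '.' pass, move right to (0,1)
Step 2: enter (0,1), '.' pass, move right to (0,2)
Step 3: enter (0,2), '.' pass, move right to (0,3)
Step 4: enter (0,3), '.' pass, move right to (0,4)
Step 5: enter (0,4), '.' pass, move right to (0,5)
Step 6: enter (0,5), '.' pass, move right to (0,6)
Step 7: enter (0,6), '.' pass, move right to (0,7)
Step 8: enter (0,7), '.' pass, move right to (0,8)
Step 9: enter (0,8), '/' deflects right->up, move up to (-1,8)
Step 10: at (-1,8) — EXIT via top edge, pos 8
Path length (cell visits): 9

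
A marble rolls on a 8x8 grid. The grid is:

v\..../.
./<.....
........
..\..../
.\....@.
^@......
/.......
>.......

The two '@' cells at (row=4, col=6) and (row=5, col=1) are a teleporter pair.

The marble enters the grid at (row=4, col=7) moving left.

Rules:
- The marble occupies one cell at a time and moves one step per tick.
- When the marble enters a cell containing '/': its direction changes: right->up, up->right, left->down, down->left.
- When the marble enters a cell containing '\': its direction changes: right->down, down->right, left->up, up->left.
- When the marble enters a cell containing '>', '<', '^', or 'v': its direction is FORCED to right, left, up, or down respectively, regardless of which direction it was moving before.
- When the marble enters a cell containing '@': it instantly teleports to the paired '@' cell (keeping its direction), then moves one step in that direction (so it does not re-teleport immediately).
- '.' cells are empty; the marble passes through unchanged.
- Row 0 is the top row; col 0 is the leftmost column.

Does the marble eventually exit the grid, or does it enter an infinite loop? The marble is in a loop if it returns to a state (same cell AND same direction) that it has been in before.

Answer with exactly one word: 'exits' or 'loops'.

Answer: loops

Derivation:
Step 1: enter (4,7), '.' pass, move left to (4,6)
Step 2: enter (4,6), '@' teleport (4,6)->(5,1), also enter (5,1), move left to (5,0)
Step 3: enter (5,0), '^' forces left->up, move up to (4,0)
Step 4: enter (4,0), '.' pass, move up to (3,0)
Step 5: enter (3,0), '.' pass, move up to (2,0)
Step 6: enter (2,0), '.' pass, move up to (1,0)
Step 7: enter (1,0), '.' pass, move up to (0,0)
Step 8: enter (0,0), 'v' forces up->down, move down to (1,0)
Step 9: enter (1,0), '.' pass, move down to (2,0)
Step 10: enter (2,0), '.' pass, move down to (3,0)
Step 11: enter (3,0), '.' pass, move down to (4,0)
Step 12: enter (4,0), '.' pass, move down to (5,0)
Step 13: enter (5,0), '^' forces down->up, move up to (4,0)
Step 14: at (4,0) dir=up — LOOP DETECTED (seen before)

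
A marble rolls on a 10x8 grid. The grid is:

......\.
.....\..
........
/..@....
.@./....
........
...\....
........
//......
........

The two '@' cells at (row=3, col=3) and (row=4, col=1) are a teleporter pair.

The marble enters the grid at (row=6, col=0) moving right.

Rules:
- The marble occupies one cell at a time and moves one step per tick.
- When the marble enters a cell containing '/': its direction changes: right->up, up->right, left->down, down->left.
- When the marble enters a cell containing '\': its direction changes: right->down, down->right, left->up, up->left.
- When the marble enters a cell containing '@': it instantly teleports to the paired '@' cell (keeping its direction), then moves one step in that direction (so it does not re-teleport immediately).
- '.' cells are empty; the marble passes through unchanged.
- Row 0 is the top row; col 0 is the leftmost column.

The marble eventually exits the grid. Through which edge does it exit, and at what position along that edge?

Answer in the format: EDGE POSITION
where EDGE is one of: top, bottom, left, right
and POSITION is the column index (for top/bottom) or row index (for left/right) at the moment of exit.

Step 1: enter (6,0), '.' pass, move right to (6,1)
Step 2: enter (6,1), '.' pass, move right to (6,2)
Step 3: enter (6,2), '.' pass, move right to (6,3)
Step 4: enter (6,3), '\' deflects right->down, move down to (7,3)
Step 5: enter (7,3), '.' pass, move down to (8,3)
Step 6: enter (8,3), '.' pass, move down to (9,3)
Step 7: enter (9,3), '.' pass, move down to (10,3)
Step 8: at (10,3) — EXIT via bottom edge, pos 3

Answer: bottom 3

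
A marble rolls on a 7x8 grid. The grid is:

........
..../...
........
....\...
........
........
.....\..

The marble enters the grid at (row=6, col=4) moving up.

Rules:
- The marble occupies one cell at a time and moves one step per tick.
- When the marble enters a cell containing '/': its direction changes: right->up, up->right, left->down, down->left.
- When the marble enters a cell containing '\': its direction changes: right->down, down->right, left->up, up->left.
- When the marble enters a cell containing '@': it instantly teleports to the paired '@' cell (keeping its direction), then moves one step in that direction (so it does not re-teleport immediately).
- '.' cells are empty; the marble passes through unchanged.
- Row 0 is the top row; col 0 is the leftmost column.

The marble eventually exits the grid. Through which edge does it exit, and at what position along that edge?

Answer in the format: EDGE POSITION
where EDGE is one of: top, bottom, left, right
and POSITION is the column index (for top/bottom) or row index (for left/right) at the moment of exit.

Answer: left 3

Derivation:
Step 1: enter (6,4), '.' pass, move up to (5,4)
Step 2: enter (5,4), '.' pass, move up to (4,4)
Step 3: enter (4,4), '.' pass, move up to (3,4)
Step 4: enter (3,4), '\' deflects up->left, move left to (3,3)
Step 5: enter (3,3), '.' pass, move left to (3,2)
Step 6: enter (3,2), '.' pass, move left to (3,1)
Step 7: enter (3,1), '.' pass, move left to (3,0)
Step 8: enter (3,0), '.' pass, move left to (3,-1)
Step 9: at (3,-1) — EXIT via left edge, pos 3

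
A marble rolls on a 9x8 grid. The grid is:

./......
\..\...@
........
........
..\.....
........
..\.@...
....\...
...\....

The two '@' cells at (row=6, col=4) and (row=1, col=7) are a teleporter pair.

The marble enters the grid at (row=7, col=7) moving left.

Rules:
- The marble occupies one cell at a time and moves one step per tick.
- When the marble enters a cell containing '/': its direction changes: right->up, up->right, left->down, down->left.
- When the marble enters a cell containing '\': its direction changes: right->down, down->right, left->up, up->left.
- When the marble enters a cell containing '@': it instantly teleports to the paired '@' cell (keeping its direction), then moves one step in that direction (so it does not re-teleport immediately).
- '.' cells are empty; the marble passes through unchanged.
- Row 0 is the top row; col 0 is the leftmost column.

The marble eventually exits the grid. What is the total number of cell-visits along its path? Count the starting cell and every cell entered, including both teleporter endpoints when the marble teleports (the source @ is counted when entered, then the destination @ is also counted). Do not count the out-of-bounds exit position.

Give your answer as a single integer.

Step 1: enter (7,7), '.' pass, move left to (7,6)
Step 2: enter (7,6), '.' pass, move left to (7,5)
Step 3: enter (7,5), '.' pass, move left to (7,4)
Step 4: enter (7,4), '\' deflects left->up, move up to (6,4)
Step 5: enter (6,4), '@' teleport (6,4)->(1,7), also enter (1,7), move up to (0,7)
Step 6: enter (0,7), '.' pass, move up to (-1,7)
Step 7: at (-1,7) — EXIT via top edge, pos 7
Path length (cell visits): 7

Answer: 7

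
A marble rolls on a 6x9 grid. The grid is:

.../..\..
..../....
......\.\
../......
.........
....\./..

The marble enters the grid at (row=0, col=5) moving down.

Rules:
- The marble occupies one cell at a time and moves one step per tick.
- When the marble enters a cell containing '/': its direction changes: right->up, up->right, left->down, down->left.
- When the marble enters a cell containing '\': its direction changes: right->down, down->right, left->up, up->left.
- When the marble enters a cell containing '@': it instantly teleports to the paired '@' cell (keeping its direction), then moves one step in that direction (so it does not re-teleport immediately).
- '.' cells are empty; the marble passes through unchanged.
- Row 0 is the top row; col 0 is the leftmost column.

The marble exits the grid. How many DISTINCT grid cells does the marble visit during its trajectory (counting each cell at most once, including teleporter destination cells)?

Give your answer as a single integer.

Step 1: enter (0,5), '.' pass, move down to (1,5)
Step 2: enter (1,5), '.' pass, move down to (2,5)
Step 3: enter (2,5), '.' pass, move down to (3,5)
Step 4: enter (3,5), '.' pass, move down to (4,5)
Step 5: enter (4,5), '.' pass, move down to (5,5)
Step 6: enter (5,5), '.' pass, move down to (6,5)
Step 7: at (6,5) — EXIT via bottom edge, pos 5
Distinct cells visited: 6 (path length 6)

Answer: 6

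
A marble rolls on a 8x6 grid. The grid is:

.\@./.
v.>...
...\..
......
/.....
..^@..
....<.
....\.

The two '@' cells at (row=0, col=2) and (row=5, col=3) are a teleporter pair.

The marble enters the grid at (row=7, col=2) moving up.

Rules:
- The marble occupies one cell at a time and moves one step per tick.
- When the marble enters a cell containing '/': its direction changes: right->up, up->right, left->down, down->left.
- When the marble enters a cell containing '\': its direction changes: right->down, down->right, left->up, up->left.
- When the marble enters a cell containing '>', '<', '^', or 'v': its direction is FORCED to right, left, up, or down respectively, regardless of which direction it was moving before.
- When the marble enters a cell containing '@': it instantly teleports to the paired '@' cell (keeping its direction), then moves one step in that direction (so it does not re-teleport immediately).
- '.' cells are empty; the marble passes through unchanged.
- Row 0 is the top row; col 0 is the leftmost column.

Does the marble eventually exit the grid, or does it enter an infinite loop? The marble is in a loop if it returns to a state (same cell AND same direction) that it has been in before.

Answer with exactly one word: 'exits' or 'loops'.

Step 1: enter (7,2), '.' pass, move up to (6,2)
Step 2: enter (6,2), '.' pass, move up to (5,2)
Step 3: enter (5,2), '^' forces up->up, move up to (4,2)
Step 4: enter (4,2), '.' pass, move up to (3,2)
Step 5: enter (3,2), '.' pass, move up to (2,2)
Step 6: enter (2,2), '.' pass, move up to (1,2)
Step 7: enter (1,2), '>' forces up->right, move right to (1,3)
Step 8: enter (1,3), '.' pass, move right to (1,4)
Step 9: enter (1,4), '.' pass, move right to (1,5)
Step 10: enter (1,5), '.' pass, move right to (1,6)
Step 11: at (1,6) — EXIT via right edge, pos 1

Answer: exits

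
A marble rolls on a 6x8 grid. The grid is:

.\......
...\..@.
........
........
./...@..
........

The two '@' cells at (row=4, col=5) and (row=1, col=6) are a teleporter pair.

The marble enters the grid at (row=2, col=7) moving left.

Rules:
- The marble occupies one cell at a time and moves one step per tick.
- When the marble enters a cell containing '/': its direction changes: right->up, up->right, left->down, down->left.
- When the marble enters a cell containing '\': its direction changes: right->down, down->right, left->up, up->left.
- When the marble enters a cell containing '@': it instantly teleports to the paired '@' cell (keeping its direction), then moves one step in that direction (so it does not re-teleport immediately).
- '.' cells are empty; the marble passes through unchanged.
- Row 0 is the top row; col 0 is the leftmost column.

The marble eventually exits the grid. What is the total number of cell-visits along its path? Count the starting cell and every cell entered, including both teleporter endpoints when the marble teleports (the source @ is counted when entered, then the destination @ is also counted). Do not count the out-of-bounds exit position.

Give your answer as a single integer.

Answer: 8

Derivation:
Step 1: enter (2,7), '.' pass, move left to (2,6)
Step 2: enter (2,6), '.' pass, move left to (2,5)
Step 3: enter (2,5), '.' pass, move left to (2,4)
Step 4: enter (2,4), '.' pass, move left to (2,3)
Step 5: enter (2,3), '.' pass, move left to (2,2)
Step 6: enter (2,2), '.' pass, move left to (2,1)
Step 7: enter (2,1), '.' pass, move left to (2,0)
Step 8: enter (2,0), '.' pass, move left to (2,-1)
Step 9: at (2,-1) — EXIT via left edge, pos 2
Path length (cell visits): 8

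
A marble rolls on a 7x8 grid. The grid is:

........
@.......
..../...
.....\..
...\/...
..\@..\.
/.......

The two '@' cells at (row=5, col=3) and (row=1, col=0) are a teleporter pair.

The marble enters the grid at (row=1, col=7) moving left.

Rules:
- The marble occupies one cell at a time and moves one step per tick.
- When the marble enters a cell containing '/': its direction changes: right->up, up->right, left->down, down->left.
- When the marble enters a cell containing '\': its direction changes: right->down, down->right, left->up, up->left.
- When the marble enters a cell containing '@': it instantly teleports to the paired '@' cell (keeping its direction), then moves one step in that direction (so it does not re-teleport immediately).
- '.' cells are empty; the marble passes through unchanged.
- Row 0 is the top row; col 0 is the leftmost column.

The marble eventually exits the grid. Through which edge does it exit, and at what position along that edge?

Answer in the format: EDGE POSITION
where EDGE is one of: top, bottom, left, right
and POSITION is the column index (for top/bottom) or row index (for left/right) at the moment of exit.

Answer: top 2

Derivation:
Step 1: enter (1,7), '.' pass, move left to (1,6)
Step 2: enter (1,6), '.' pass, move left to (1,5)
Step 3: enter (1,5), '.' pass, move left to (1,4)
Step 4: enter (1,4), '.' pass, move left to (1,3)
Step 5: enter (1,3), '.' pass, move left to (1,2)
Step 6: enter (1,2), '.' pass, move left to (1,1)
Step 7: enter (1,1), '.' pass, move left to (1,0)
Step 8: enter (1,0), '@' teleport (1,0)->(5,3), also enter (5,3), move left to (5,2)
Step 9: enter (5,2), '\' deflects left->up, move up to (4,2)
Step 10: enter (4,2), '.' pass, move up to (3,2)
Step 11: enter (3,2), '.' pass, move up to (2,2)
Step 12: enter (2,2), '.' pass, move up to (1,2)
Step 13: enter (1,2), '.' pass, move up to (0,2)
Step 14: enter (0,2), '.' pass, move up to (-1,2)
Step 15: at (-1,2) — EXIT via top edge, pos 2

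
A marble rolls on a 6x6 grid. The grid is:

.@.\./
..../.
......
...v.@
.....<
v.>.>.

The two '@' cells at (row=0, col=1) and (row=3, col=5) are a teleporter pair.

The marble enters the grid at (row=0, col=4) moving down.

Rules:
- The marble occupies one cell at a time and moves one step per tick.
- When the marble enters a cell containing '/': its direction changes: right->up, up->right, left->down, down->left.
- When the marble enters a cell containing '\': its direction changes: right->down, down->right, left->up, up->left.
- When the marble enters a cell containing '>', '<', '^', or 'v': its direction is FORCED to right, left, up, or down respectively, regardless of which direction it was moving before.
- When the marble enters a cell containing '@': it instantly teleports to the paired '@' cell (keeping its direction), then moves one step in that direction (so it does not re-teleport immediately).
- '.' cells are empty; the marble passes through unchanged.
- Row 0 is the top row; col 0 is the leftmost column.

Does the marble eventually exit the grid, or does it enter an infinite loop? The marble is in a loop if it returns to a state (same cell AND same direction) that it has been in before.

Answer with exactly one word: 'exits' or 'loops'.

Answer: exits

Derivation:
Step 1: enter (0,4), '.' pass, move down to (1,4)
Step 2: enter (1,4), '/' deflects down->left, move left to (1,3)
Step 3: enter (1,3), '.' pass, move left to (1,2)
Step 4: enter (1,2), '.' pass, move left to (1,1)
Step 5: enter (1,1), '.' pass, move left to (1,0)
Step 6: enter (1,0), '.' pass, move left to (1,-1)
Step 7: at (1,-1) — EXIT via left edge, pos 1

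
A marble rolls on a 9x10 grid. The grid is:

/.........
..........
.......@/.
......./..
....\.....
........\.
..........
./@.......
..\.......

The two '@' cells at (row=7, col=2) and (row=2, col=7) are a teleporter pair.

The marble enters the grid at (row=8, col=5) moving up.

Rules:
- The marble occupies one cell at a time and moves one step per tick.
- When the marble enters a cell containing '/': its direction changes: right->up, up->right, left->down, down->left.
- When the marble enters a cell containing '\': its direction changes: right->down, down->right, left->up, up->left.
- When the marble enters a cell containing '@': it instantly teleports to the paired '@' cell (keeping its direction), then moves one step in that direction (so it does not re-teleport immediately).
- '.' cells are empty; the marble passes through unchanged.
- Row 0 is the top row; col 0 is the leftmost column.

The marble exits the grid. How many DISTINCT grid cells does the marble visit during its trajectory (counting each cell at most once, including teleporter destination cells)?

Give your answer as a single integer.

Answer: 9

Derivation:
Step 1: enter (8,5), '.' pass, move up to (7,5)
Step 2: enter (7,5), '.' pass, move up to (6,5)
Step 3: enter (6,5), '.' pass, move up to (5,5)
Step 4: enter (5,5), '.' pass, move up to (4,5)
Step 5: enter (4,5), '.' pass, move up to (3,5)
Step 6: enter (3,5), '.' pass, move up to (2,5)
Step 7: enter (2,5), '.' pass, move up to (1,5)
Step 8: enter (1,5), '.' pass, move up to (0,5)
Step 9: enter (0,5), '.' pass, move up to (-1,5)
Step 10: at (-1,5) — EXIT via top edge, pos 5
Distinct cells visited: 9 (path length 9)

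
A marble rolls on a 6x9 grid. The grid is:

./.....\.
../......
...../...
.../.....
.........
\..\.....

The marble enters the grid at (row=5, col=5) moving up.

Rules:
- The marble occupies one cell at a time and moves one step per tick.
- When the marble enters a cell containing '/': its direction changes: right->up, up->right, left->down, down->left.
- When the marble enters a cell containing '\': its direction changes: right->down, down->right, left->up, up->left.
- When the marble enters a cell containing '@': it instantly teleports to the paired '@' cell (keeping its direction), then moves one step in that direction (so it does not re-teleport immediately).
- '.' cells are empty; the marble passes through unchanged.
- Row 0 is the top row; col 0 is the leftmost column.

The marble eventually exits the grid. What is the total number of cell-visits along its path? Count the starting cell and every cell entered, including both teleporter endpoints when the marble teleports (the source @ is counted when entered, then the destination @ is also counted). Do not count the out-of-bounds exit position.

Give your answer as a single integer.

Answer: 7

Derivation:
Step 1: enter (5,5), '.' pass, move up to (4,5)
Step 2: enter (4,5), '.' pass, move up to (3,5)
Step 3: enter (3,5), '.' pass, move up to (2,5)
Step 4: enter (2,5), '/' deflects up->right, move right to (2,6)
Step 5: enter (2,6), '.' pass, move right to (2,7)
Step 6: enter (2,7), '.' pass, move right to (2,8)
Step 7: enter (2,8), '.' pass, move right to (2,9)
Step 8: at (2,9) — EXIT via right edge, pos 2
Path length (cell visits): 7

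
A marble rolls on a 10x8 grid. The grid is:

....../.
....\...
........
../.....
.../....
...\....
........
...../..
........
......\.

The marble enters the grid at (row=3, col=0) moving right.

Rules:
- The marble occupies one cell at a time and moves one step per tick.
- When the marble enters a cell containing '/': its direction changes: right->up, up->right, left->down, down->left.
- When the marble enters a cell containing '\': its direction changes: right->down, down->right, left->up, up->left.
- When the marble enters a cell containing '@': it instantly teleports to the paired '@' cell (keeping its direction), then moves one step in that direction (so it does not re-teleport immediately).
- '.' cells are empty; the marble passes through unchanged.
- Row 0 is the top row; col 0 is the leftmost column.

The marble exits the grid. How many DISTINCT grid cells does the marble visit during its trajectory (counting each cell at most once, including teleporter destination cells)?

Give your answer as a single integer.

Step 1: enter (3,0), '.' pass, move right to (3,1)
Step 2: enter (3,1), '.' pass, move right to (3,2)
Step 3: enter (3,2), '/' deflects right->up, move up to (2,2)
Step 4: enter (2,2), '.' pass, move up to (1,2)
Step 5: enter (1,2), '.' pass, move up to (0,2)
Step 6: enter (0,2), '.' pass, move up to (-1,2)
Step 7: at (-1,2) — EXIT via top edge, pos 2
Distinct cells visited: 6 (path length 6)

Answer: 6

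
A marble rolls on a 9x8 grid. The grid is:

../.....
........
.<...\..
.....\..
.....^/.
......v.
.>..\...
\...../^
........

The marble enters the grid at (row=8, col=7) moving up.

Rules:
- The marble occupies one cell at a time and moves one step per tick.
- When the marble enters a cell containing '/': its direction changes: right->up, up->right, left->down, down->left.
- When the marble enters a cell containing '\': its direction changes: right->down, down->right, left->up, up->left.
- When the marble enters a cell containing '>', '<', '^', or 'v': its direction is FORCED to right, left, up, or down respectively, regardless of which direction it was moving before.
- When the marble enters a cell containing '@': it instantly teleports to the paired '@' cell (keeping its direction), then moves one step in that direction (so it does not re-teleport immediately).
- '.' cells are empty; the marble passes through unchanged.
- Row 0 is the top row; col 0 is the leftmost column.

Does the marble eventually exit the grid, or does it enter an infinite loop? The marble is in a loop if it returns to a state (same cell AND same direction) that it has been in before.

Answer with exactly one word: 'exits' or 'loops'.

Answer: exits

Derivation:
Step 1: enter (8,7), '.' pass, move up to (7,7)
Step 2: enter (7,7), '^' forces up->up, move up to (6,7)
Step 3: enter (6,7), '.' pass, move up to (5,7)
Step 4: enter (5,7), '.' pass, move up to (4,7)
Step 5: enter (4,7), '.' pass, move up to (3,7)
Step 6: enter (3,7), '.' pass, move up to (2,7)
Step 7: enter (2,7), '.' pass, move up to (1,7)
Step 8: enter (1,7), '.' pass, move up to (0,7)
Step 9: enter (0,7), '.' pass, move up to (-1,7)
Step 10: at (-1,7) — EXIT via top edge, pos 7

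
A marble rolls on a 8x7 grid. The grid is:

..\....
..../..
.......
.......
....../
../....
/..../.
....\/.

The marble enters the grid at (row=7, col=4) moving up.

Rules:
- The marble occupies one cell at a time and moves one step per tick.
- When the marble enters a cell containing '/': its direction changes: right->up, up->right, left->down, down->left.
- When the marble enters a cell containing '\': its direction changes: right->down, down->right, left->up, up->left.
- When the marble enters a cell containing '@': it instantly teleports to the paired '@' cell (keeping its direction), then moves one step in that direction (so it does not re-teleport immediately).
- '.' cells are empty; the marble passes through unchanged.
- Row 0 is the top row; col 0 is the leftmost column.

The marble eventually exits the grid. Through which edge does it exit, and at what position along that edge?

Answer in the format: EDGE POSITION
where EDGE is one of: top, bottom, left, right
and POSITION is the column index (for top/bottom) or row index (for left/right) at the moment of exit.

Answer: left 7

Derivation:
Step 1: enter (7,4), '\' deflects up->left, move left to (7,3)
Step 2: enter (7,3), '.' pass, move left to (7,2)
Step 3: enter (7,2), '.' pass, move left to (7,1)
Step 4: enter (7,1), '.' pass, move left to (7,0)
Step 5: enter (7,0), '.' pass, move left to (7,-1)
Step 6: at (7,-1) — EXIT via left edge, pos 7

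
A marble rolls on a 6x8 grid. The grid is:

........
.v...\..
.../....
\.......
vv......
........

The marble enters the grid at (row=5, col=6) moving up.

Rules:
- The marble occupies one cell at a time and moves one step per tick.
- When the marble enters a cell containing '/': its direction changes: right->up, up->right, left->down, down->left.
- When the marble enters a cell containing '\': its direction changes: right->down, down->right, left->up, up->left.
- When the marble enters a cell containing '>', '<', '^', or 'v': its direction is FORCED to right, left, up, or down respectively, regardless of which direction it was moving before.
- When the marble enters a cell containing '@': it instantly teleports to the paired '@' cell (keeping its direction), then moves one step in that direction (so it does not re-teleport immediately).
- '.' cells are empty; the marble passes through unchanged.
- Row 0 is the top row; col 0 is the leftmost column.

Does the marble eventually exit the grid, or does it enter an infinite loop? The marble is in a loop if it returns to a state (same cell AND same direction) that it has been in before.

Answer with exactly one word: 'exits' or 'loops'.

Answer: exits

Derivation:
Step 1: enter (5,6), '.' pass, move up to (4,6)
Step 2: enter (4,6), '.' pass, move up to (3,6)
Step 3: enter (3,6), '.' pass, move up to (2,6)
Step 4: enter (2,6), '.' pass, move up to (1,6)
Step 5: enter (1,6), '.' pass, move up to (0,6)
Step 6: enter (0,6), '.' pass, move up to (-1,6)
Step 7: at (-1,6) — EXIT via top edge, pos 6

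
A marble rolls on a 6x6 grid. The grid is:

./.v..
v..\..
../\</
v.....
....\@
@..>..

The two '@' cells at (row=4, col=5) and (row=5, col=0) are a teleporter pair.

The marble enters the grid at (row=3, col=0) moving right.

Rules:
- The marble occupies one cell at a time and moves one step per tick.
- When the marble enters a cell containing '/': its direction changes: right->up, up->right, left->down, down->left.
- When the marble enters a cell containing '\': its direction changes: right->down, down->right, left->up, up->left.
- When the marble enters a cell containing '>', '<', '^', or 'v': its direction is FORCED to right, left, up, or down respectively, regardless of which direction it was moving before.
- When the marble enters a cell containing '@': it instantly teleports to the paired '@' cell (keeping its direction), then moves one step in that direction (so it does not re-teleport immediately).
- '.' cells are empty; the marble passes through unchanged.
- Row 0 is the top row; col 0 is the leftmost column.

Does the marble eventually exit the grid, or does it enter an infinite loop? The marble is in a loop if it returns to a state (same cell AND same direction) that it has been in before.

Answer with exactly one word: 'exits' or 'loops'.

Answer: exits

Derivation:
Step 1: enter (3,0), 'v' forces right->down, move down to (4,0)
Step 2: enter (4,0), '.' pass, move down to (5,0)
Step 3: enter (5,0), '@' teleport (5,0)->(4,5), also enter (4,5), move down to (5,5)
Step 4: enter (5,5), '.' pass, move down to (6,5)
Step 5: at (6,5) — EXIT via bottom edge, pos 5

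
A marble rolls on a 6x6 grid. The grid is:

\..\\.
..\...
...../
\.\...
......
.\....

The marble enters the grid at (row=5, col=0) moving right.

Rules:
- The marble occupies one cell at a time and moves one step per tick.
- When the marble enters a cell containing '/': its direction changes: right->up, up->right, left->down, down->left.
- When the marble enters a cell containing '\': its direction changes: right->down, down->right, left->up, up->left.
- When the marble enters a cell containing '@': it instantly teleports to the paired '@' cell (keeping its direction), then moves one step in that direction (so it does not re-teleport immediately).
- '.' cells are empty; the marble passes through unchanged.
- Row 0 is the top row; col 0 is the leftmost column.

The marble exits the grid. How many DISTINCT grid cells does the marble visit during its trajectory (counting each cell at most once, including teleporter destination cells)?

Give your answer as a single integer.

Step 1: enter (5,0), '.' pass, move right to (5,1)
Step 2: enter (5,1), '\' deflects right->down, move down to (6,1)
Step 3: at (6,1) — EXIT via bottom edge, pos 1
Distinct cells visited: 2 (path length 2)

Answer: 2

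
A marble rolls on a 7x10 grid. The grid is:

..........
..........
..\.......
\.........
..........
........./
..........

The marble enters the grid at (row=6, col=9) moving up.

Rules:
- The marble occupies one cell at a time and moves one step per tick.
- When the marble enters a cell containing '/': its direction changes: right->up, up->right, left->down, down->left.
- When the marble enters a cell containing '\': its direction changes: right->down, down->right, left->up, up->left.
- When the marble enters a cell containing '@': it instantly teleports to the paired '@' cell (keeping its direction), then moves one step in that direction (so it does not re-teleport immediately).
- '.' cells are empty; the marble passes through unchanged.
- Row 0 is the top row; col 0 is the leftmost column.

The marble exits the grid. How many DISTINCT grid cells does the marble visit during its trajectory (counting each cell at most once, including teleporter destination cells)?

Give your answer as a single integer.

Answer: 2

Derivation:
Step 1: enter (6,9), '.' pass, move up to (5,9)
Step 2: enter (5,9), '/' deflects up->right, move right to (5,10)
Step 3: at (5,10) — EXIT via right edge, pos 5
Distinct cells visited: 2 (path length 2)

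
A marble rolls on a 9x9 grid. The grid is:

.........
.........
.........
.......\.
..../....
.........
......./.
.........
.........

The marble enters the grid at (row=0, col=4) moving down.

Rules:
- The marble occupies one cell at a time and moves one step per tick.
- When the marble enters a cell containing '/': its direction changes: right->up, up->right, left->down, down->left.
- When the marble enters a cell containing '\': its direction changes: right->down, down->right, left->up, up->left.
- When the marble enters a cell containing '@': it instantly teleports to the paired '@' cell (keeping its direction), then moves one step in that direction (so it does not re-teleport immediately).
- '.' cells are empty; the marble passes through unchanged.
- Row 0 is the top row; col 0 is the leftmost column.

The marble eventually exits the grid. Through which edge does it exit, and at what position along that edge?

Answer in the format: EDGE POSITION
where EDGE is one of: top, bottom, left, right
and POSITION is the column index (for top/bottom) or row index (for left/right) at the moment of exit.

Step 1: enter (0,4), '.' pass, move down to (1,4)
Step 2: enter (1,4), '.' pass, move down to (2,4)
Step 3: enter (2,4), '.' pass, move down to (3,4)
Step 4: enter (3,4), '.' pass, move down to (4,4)
Step 5: enter (4,4), '/' deflects down->left, move left to (4,3)
Step 6: enter (4,3), '.' pass, move left to (4,2)
Step 7: enter (4,2), '.' pass, move left to (4,1)
Step 8: enter (4,1), '.' pass, move left to (4,0)
Step 9: enter (4,0), '.' pass, move left to (4,-1)
Step 10: at (4,-1) — EXIT via left edge, pos 4

Answer: left 4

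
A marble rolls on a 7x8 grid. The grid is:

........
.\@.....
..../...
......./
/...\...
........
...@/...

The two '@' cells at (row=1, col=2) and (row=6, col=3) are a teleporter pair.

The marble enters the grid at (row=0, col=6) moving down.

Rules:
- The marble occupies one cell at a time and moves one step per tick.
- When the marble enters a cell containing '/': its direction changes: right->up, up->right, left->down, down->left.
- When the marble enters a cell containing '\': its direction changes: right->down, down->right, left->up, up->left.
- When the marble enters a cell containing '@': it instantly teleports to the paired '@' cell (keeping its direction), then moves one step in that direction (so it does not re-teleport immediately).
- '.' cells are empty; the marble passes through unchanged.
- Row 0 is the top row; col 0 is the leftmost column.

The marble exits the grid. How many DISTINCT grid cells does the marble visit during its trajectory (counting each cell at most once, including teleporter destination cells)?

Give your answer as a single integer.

Answer: 7

Derivation:
Step 1: enter (0,6), '.' pass, move down to (1,6)
Step 2: enter (1,6), '.' pass, move down to (2,6)
Step 3: enter (2,6), '.' pass, move down to (3,6)
Step 4: enter (3,6), '.' pass, move down to (4,6)
Step 5: enter (4,6), '.' pass, move down to (5,6)
Step 6: enter (5,6), '.' pass, move down to (6,6)
Step 7: enter (6,6), '.' pass, move down to (7,6)
Step 8: at (7,6) — EXIT via bottom edge, pos 6
Distinct cells visited: 7 (path length 7)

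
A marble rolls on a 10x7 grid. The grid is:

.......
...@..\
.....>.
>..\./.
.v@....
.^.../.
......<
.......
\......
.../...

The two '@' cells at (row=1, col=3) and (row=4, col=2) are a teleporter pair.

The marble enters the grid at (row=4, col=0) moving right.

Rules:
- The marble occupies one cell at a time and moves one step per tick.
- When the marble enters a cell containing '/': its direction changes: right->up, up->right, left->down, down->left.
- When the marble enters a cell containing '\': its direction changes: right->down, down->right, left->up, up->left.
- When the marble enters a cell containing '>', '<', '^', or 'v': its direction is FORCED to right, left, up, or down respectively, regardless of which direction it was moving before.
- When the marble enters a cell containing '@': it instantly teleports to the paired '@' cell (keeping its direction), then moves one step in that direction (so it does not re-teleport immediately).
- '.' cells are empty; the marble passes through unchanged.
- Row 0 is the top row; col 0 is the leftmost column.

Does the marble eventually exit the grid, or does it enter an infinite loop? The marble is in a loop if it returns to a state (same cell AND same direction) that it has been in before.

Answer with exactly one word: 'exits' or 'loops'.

Answer: loops

Derivation:
Step 1: enter (4,0), '.' pass, move right to (4,1)
Step 2: enter (4,1), 'v' forces right->down, move down to (5,1)
Step 3: enter (5,1), '^' forces down->up, move up to (4,1)
Step 4: enter (4,1), 'v' forces up->down, move down to (5,1)
Step 5: at (5,1) dir=down — LOOP DETECTED (seen before)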